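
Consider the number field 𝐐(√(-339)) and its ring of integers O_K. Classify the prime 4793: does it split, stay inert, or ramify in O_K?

split

Since -339 ≡ 1 mod 4, the ring of integers is ℤ[(1+√-339)/2] with discriminant -339.
Since gcd(4793, -339) = 1 the prime 4793 does not ramify.
Euler's criterion: (-339)^2396 mod 4793 = 1. Thus (-339|4793) = 1.
d is a quadratic residue mod p, hence 4793 splits in O_K.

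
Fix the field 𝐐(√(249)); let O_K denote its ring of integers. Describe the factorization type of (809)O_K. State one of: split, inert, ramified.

d = 249 ≡ 1 (mod 4), so O_K = ℤ[(1+√249)/2] and disc(K) = d = 249.
disc(K) = 249 is not divisible by 809; 809 is unramified.
Legendre symbol by Euler's criterion: (249/809) ≡ 249^404 ≡ 1 (mod 809), i.e. (249/809) = 1.
d is a quadratic residue mod p, hence 809 splits in O_K.

split — (809) = 𝔭₁𝔭₂ with 𝔭₁ ≠ 𝔭₂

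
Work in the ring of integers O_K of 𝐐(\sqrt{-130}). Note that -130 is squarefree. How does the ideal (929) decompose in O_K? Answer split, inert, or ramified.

-130 mod 4 = 2, hence disc K = 4·(-130) = -520 and O_K = ℤ[√-130].
disc(K) = -520 is not divisible by 929; 929 is unramified.
Compute (-130/929) via Euler: 799^((929-1)/2) mod 929 = 928, so (-130/929) = -1.
Legendre symbol -1 ⇒ 929 is inert.

p is inert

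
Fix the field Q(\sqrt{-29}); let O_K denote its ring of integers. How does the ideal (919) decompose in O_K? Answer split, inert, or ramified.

d = -29 ≡ 3 (mod 4), so O_K = ℤ[√-29] and disc(K) = 4d = -116.
919 ∤ -116, so 919 is unramified.
Legendre symbol by Euler's criterion: (-29/919) ≡ (-29)^459 ≡ 918 (mod 919), i.e. (-29/919) = -1.
Legendre symbol -1 ⇒ 919 is inert.

remains prime (inert)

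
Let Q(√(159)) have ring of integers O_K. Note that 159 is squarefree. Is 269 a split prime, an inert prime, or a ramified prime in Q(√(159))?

inert — (269) stays prime in O_K

d = 159 ≡ 3 (mod 4), so O_K = ℤ[√159] and disc(K) = 4d = 636.
269 ∤ 636, so 269 is unramified.
Legendre symbol by Euler's criterion: (159/269) ≡ 159^134 ≡ 268 (mod 269), i.e. (159/269) = -1.
(159/269) = -1, so 269 is inert.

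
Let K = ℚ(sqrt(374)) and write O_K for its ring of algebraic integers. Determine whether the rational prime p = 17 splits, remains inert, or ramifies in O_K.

d = 374 ≡ 2 (mod 4), so O_K = ℤ[√374] and disc(K) = 4d = 1496.
Ramification test: 17 | 1496. The prime 17 ramifies in K.

ramified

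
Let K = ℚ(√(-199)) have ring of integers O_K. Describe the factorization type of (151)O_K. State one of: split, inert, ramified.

Since -199 ≡ 1 mod 4, the ring of integers is ℤ[(1+√-199)/2] with discriminant -199.
Since gcd(151, -199) = 1 the prime 151 does not ramify.
Compute (-199/151) via Euler: 103^((151-1)/2) mod 151 = 1, so (-199/151) = 1.
(-199/151) = 1, so 151 splits.

151 splits in O_K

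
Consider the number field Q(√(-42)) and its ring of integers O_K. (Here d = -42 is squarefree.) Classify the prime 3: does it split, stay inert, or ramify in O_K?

ramifies in O_K

d = -42 ≡ 2 (mod 4), so O_K = ℤ[√-42] and disc(K) = 4d = -168.
disc(K) = -168 = 3·(-56), so p = 3 is ramified.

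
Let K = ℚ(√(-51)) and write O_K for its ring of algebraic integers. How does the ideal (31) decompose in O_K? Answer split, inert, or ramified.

-51 mod 4 = 1, hence disc K = -51 and O_K = ℤ[(1+√-51)/2].
disc(K) = -51 is not divisible by 31; 31 is unramified.
Euler's criterion: (-51)^15 mod 31 = 30. Thus (-51|31) = -1.
d is a non-residue mod p, hence 31 remains inert in O_K.

remains prime (inert)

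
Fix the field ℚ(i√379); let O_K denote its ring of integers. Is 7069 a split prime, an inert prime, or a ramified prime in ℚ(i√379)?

inert — (7069) stays prime in O_K

d = -379 ≡ 1 (mod 4), so O_K = ℤ[(1+√-379)/2] and disc(K) = d = -379.
disc(K) = -379 is not divisible by 7069; 7069 is unramified.
Euler's criterion: (-379)^3534 mod 7069 = 7068. Thus (-379|7069) = -1.
(-379/7069) = -1, so 7069 is inert.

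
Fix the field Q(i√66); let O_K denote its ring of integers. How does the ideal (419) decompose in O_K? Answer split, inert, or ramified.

inert

Since -66 ≢ 1 mod 4, the ring of integers is ℤ[√-66] with discriminant 4·(-66) = -264.
disc(K) = -264 is not divisible by 419; 419 is unramified.
(-66/419) = 353^209 mod 419 = 418, giving Legendre symbol -1.
Legendre symbol -1 ⇒ 419 is inert.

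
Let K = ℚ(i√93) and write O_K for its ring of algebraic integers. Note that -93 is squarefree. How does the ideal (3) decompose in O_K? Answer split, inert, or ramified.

-93 mod 4 = 3, hence disc K = 4·(-93) = -372 and O_K = ℤ[√-93].
disc(K) = -372 = 3·(-124), so p = 3 is ramified.

p ramifies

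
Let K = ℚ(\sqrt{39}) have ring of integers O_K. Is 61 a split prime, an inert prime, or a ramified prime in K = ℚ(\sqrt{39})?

splits completely

d = 39 ≡ 3 (mod 4), so O_K = ℤ[√39] and disc(K) = 4d = 156.
61 ∤ 156, so 61 is unramified.
Euler's criterion: 39^30 mod 61 = 1. Thus (39|61) = 1.
Legendre symbol 1 ⇒ 61 is split.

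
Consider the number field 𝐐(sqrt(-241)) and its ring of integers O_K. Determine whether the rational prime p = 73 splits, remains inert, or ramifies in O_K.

p is inert

Since -241 ≢ 1 mod 4, the ring of integers is ℤ[√-241] with discriminant 4·(-241) = -964.
disc(K) = -964 is not divisible by 73; 73 is unramified.
Compute (-241/73) via Euler: 51^((73-1)/2) mod 73 = 72, so (-241/73) = -1.
(-241/73) = -1, so 73 is inert.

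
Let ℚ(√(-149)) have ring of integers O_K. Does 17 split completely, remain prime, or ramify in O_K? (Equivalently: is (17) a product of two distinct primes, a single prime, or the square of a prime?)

p splits

-149 mod 4 = 3, hence disc K = 4·(-149) = -596 and O_K = ℤ[√-149].
17 ∤ -596, so 17 is unramified.
(-149/17) = 4^8 mod 17 = 1, giving Legendre symbol 1.
Legendre symbol 1 ⇒ 17 is split.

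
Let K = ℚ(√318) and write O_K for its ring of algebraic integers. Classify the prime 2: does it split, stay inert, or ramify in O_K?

ramified — (2) = 𝔭²

d = 318 ≡ 2 (mod 4), so O_K = ℤ[√318] and disc(K) = 4d = 1272.
disc(K) = 1272 = 2·636, so p = 2 is ramified.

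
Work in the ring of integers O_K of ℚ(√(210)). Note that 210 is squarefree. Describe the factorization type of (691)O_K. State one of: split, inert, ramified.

Since 210 ≢ 1 mod 4, the ring of integers is ℤ[√210] with discriminant 4·210 = 840.
Since gcd(691, 840) = 1 the prime 691 does not ramify.
Legendre symbol by Euler's criterion: (210/691) ≡ 210^345 ≡ 1 (mod 691), i.e. (210/691) = 1.
d is a quadratic residue mod p, hence 691 splits in O_K.

splits completely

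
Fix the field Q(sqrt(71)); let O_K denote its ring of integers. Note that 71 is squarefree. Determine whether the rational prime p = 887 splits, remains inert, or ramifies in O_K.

Since 71 ≢ 1 mod 4, the ring of integers is ℤ[√71] with discriminant 4·71 = 284.
Since gcd(887, 284) = 1 the prime 887 does not ramify.
Compute (71/887) via Euler: 71^((887-1)/2) mod 887 = 1, so (71/887) = 1.
d is a quadratic residue mod p, hence 887 splits in O_K.

p splits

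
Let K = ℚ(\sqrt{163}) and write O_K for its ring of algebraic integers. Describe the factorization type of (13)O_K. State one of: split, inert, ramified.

inert

Since 163 ≢ 1 mod 4, the ring of integers is ℤ[√163] with discriminant 4·163 = 652.
Since gcd(13, 652) = 1 the prime 13 does not ramify.
Compute (163/13) via Euler: 7^((13-1)/2) mod 13 = 12, so (163/13) = -1.
d is a non-residue mod p, hence 13 remains inert in O_K.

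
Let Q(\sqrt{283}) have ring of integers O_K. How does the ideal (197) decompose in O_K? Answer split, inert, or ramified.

Since 283 ≢ 1 mod 4, the ring of integers is ℤ[√283] with discriminant 4·283 = 1132.
disc(K) = 1132 is not divisible by 197; 197 is unramified.
Compute (283/197) via Euler: 86^((197-1)/2) mod 197 = 196, so (283/197) = -1.
d is a non-residue mod p, hence 197 remains inert in O_K.

p is inert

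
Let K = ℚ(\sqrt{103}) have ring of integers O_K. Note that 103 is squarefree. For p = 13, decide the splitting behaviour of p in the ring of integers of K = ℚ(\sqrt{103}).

split

103 mod 4 = 3, hence disc K = 4·103 = 412 and O_K = ℤ[√103].
13 ∤ 412, so 13 is unramified.
Compute (103/13) via Euler: 12^((13-1)/2) mod 13 = 1, so (103/13) = 1.
(103/13) = 1, so 13 splits.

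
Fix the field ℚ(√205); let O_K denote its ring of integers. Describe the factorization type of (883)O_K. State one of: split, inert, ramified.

Since 205 ≡ 1 mod 4, the ring of integers is ℤ[(1+√205)/2] with discriminant 205.
Since gcd(883, 205) = 1 the prime 883 does not ramify.
Legendre symbol by Euler's criterion: (205/883) ≡ 205^441 ≡ 1 (mod 883), i.e. (205/883) = 1.
Legendre symbol 1 ⇒ 883 is split.

split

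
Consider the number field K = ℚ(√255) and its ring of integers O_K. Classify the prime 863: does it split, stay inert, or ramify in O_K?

Since 255 ≢ 1 mod 4, the ring of integers is ℤ[√255] with discriminant 4·255 = 1020.
disc(K) = 1020 is not divisible by 863; 863 is unramified.
Euler's criterion: 255^431 mod 863 = 862. Thus (255|863) = -1.
(255/863) = -1, so 863 is inert.

remains prime (inert)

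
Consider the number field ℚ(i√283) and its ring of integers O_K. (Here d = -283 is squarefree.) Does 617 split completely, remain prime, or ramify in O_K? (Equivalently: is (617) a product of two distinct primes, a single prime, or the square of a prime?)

Since -283 ≡ 1 mod 4, the ring of integers is ℤ[(1+√-283)/2] with discriminant -283.
Since gcd(617, -283) = 1 the prime 617 does not ramify.
Legendre symbol by Euler's criterion: (-283/617) ≡ (-283)^308 ≡ 1 (mod 617), i.e. (-283/617) = 1.
d is a quadratic residue mod p, hence 617 splits in O_K.

split — (617) = 𝔭₁𝔭₂ with 𝔭₁ ≠ 𝔭₂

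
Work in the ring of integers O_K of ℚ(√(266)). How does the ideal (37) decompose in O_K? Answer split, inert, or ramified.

split — (37) = 𝔭₁𝔭₂ with 𝔭₁ ≠ 𝔭₂

Since 266 ≢ 1 mod 4, the ring of integers is ℤ[√266] with discriminant 4·266 = 1064.
Since gcd(37, 1064) = 1 the prime 37 does not ramify.
Euler's criterion: 266^18 mod 37 = 1. Thus (266|37) = 1.
Legendre symbol 1 ⇒ 37 is split.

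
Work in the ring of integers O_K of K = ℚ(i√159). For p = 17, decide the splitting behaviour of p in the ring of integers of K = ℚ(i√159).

remains prime (inert)

-159 mod 4 = 1, hence disc K = -159 and O_K = ℤ[(1+√-159)/2].
17 ∤ -159, so 17 is unramified.
Legendre symbol by Euler's criterion: (-159/17) ≡ (-159)^8 ≡ 16 (mod 17), i.e. (-159/17) = -1.
d is a non-residue mod p, hence 17 remains inert in O_K.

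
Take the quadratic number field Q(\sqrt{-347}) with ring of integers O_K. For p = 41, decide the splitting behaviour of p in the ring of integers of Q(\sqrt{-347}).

-347 mod 4 = 1, hence disc K = -347 and O_K = ℤ[(1+√-347)/2].
Since gcd(41, -347) = 1 the prime 41 does not ramify.
(-347/41) = 22^20 mod 41 = 40, giving Legendre symbol -1.
Legendre symbol -1 ⇒ 41 is inert.

inert — (41) stays prime in O_K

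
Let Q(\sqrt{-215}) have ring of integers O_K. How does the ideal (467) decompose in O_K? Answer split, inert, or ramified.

p splits

Since -215 ≡ 1 mod 4, the ring of integers is ℤ[(1+√-215)/2] with discriminant -215.
467 ∤ -215, so 467 is unramified.
Compute (-215/467) via Euler: 252^((467-1)/2) mod 467 = 1, so (-215/467) = 1.
d is a quadratic residue mod p, hence 467 splits in O_K.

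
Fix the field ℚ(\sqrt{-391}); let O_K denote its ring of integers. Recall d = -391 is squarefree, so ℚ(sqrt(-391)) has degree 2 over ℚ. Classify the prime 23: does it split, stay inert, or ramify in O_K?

p ramifies

Since -391 ≡ 1 mod 4, the ring of integers is ℤ[(1+√-391)/2] with discriminant -391.
disc(K) = -391 = 23·(-17), so p = 23 is ramified.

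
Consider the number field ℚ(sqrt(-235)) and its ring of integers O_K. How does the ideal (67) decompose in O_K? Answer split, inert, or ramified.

split

d = -235 ≡ 1 (mod 4), so O_K = ℤ[(1+√-235)/2] and disc(K) = d = -235.
disc(K) = -235 is not divisible by 67; 67 is unramified.
Legendre symbol by Euler's criterion: (-235/67) ≡ (-235)^33 ≡ 1 (mod 67), i.e. (-235/67) = 1.
(-235/67) = 1, so 67 splits.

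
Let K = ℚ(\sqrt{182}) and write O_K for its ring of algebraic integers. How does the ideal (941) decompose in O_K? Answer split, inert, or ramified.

182 mod 4 = 2, hence disc K = 4·182 = 728 and O_K = ℤ[√182].
941 ∤ 728, so 941 is unramified.
(182/941) = 182^470 mod 941 = 940, giving Legendre symbol -1.
d is a non-residue mod p, hence 941 remains inert in O_K.

inert — (941) stays prime in O_K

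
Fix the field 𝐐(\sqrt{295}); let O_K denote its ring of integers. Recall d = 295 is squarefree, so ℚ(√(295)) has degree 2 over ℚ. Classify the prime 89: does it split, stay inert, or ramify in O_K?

295 mod 4 = 3, hence disc K = 4·295 = 1180 and O_K = ℤ[√295].
89 ∤ 1180, so 89 is unramified.
Euler's criterion: 295^44 mod 89 = 88. Thus (295|89) = -1.
d is a non-residue mod p, hence 89 remains inert in O_K.

inert — (89) stays prime in O_K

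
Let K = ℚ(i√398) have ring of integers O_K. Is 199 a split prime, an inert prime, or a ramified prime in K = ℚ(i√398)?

d = -398 ≡ 2 (mod 4), so O_K = ℤ[√-398] and disc(K) = 4d = -1592.
disc(K) = -1592 = 199·(-8), so p = 199 is ramified.

ramified — (199) = 𝔭²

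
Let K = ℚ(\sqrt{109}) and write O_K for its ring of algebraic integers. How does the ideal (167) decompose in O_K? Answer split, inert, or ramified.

Since 109 ≡ 1 mod 4, the ring of integers is ℤ[(1+√109)/2] with discriminant 109.
Since gcd(167, 109) = 1 the prime 167 does not ramify.
Euler's criterion: 109^83 mod 167 = 166. Thus (109|167) = -1.
d is a non-residue mod p, hence 167 remains inert in O_K.

remains prime (inert)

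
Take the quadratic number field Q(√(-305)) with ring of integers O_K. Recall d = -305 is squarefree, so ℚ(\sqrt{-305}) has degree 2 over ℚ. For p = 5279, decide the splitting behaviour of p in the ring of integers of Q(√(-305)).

d = -305 ≡ 3 (mod 4), so O_K = ℤ[√-305] and disc(K) = 4d = -1220.
Since gcd(5279, -1220) = 1 the prime 5279 does not ramify.
Euler's criterion: (-305)^2639 mod 5279 = 1. Thus (-305|5279) = 1.
d is a quadratic residue mod p, hence 5279 splits in O_K.

splits completely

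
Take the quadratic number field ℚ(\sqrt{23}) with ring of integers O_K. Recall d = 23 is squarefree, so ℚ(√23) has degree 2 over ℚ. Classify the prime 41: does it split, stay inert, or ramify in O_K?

split

Since 23 ≢ 1 mod 4, the ring of integers is ℤ[√23] with discriminant 4·23 = 92.
disc(K) = 92 is not divisible by 41; 41 is unramified.
Compute (23/41) via Euler: 23^((41-1)/2) mod 41 = 1, so (23/41) = 1.
Legendre symbol 1 ⇒ 41 is split.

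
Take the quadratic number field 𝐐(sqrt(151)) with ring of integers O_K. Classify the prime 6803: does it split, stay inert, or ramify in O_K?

d = 151 ≡ 3 (mod 4), so O_K = ℤ[√151] and disc(K) = 4d = 604.
disc(K) = 604 is not divisible by 6803; 6803 is unramified.
Compute (151/6803) via Euler: 151^((6803-1)/2) mod 6803 = 6802, so (151/6803) = -1.
d is a non-residue mod p, hence 6803 remains inert in O_K.

inert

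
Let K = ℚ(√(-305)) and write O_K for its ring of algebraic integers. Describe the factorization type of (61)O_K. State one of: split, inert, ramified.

61 is ramified

Since -305 ≢ 1 mod 4, the ring of integers is ℤ[√-305] with discriminant 4·(-305) = -1220.
61 divides disc(K) = -1220, so 61 ramifies.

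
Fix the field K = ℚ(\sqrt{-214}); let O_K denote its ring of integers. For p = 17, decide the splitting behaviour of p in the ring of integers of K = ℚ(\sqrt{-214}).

remains prime (inert)

d = -214 ≡ 2 (mod 4), so O_K = ℤ[√-214] and disc(K) = 4d = -856.
disc(K) = -856 is not divisible by 17; 17 is unramified.
Compute (-214/17) via Euler: 7^((17-1)/2) mod 17 = 16, so (-214/17) = -1.
d is a non-residue mod p, hence 17 remains inert in O_K.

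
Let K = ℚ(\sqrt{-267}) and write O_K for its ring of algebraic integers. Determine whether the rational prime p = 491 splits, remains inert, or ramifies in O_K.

p splits

d = -267 ≡ 1 (mod 4), so O_K = ℤ[(1+√-267)/2] and disc(K) = d = -267.
Since gcd(491, -267) = 1 the prime 491 does not ramify.
Euler's criterion: (-267)^245 mod 491 = 1. Thus (-267|491) = 1.
Legendre symbol 1 ⇒ 491 is split.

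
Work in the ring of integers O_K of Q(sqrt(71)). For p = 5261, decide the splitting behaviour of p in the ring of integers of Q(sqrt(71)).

d = 71 ≡ 3 (mod 4), so O_K = ℤ[√71] and disc(K) = 4d = 284.
Since gcd(5261, 284) = 1 the prime 5261 does not ramify.
(71/5261) = 71^2630 mod 5261 = 5260, giving Legendre symbol -1.
Legendre symbol -1 ⇒ 5261 is inert.

p is inert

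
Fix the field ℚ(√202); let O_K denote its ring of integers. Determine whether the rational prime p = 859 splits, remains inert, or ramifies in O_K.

202 mod 4 = 2, hence disc K = 4·202 = 808 and O_K = ℤ[√202].
Since gcd(859, 808) = 1 the prime 859 does not ramify.
Euler's criterion: 202^429 mod 859 = 1. Thus (202|859) = 1.
(202/859) = 1, so 859 splits.

859 splits in O_K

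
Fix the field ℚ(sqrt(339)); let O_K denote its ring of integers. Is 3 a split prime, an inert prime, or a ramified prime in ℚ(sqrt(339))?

Since 339 ≢ 1 mod 4, the ring of integers is ℤ[√339] with discriminant 4·339 = 1356.
Ramification test: 3 | 1356. The prime 3 ramifies in K.

ramified — (3) = 𝔭²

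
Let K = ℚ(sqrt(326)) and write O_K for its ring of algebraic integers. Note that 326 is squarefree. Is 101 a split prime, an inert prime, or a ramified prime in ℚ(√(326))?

split — (101) = 𝔭₁𝔭₂ with 𝔭₁ ≠ 𝔭₂

d = 326 ≡ 2 (mod 4), so O_K = ℤ[√326] and disc(K) = 4d = 1304.
101 ∤ 1304, so 101 is unramified.
(326/101) = 23^50 mod 101 = 1, giving Legendre symbol 1.
Legendre symbol 1 ⇒ 101 is split.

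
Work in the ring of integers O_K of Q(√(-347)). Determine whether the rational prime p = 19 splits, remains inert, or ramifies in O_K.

d = -347 ≡ 1 (mod 4), so O_K = ℤ[(1+√-347)/2] and disc(K) = d = -347.
disc(K) = -347 is not divisible by 19; 19 is unramified.
Compute (-347/19) via Euler: 14^((19-1)/2) mod 19 = 18, so (-347/19) = -1.
d is a non-residue mod p, hence 19 remains inert in O_K.

inert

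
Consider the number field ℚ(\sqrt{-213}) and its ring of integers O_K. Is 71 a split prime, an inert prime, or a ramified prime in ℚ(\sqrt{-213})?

Since -213 ≢ 1 mod 4, the ring of integers is ℤ[√-213] with discriminant 4·(-213) = -852.
Ramification test: 71 | -852. The prime 71 ramifies in K.

71 is ramified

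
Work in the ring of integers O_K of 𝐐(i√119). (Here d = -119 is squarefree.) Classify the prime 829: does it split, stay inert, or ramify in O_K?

-119 mod 4 = 1, hence disc K = -119 and O_K = ℤ[(1+√-119)/2].
829 ∤ -119, so 829 is unramified.
(-119/829) = 710^414 mod 829 = 828, giving Legendre symbol -1.
Legendre symbol -1 ⇒ 829 is inert.

p is inert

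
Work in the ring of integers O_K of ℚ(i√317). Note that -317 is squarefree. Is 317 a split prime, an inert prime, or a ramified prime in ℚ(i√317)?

ramified

d = -317 ≡ 3 (mod 4), so O_K = ℤ[√-317] and disc(K) = 4d = -1268.
Ramification test: 317 | -1268. The prime 317 ramifies in K.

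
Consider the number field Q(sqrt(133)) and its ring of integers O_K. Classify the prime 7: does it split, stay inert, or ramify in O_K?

133 mod 4 = 1, hence disc K = 133 and O_K = ℤ[(1+√133)/2].
7 divides disc(K) = 133, so 7 ramifies.

ramifies in O_K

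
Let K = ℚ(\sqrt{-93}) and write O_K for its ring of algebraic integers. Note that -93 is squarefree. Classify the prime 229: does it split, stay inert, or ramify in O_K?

remains prime (inert)

Since -93 ≢ 1 mod 4, the ring of integers is ℤ[√-93] with discriminant 4·(-93) = -372.
229 ∤ -372, so 229 is unramified.
Compute (-93/229) via Euler: 136^((229-1)/2) mod 229 = 228, so (-93/229) = -1.
(-93/229) = -1, so 229 is inert.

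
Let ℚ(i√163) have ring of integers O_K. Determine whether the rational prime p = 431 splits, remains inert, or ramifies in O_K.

431 remains inert

Since -163 ≡ 1 mod 4, the ring of integers is ℤ[(1+√-163)/2] with discriminant -163.
Since gcd(431, -163) = 1 the prime 431 does not ramify.
Euler's criterion: (-163)^215 mod 431 = 430. Thus (-163|431) = -1.
(-163/431) = -1, so 431 is inert.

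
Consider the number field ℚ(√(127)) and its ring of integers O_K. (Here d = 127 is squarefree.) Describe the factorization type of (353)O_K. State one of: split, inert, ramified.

d = 127 ≡ 3 (mod 4), so O_K = ℤ[√127] and disc(K) = 4d = 508.
disc(K) = 508 is not divisible by 353; 353 is unramified.
Euler's criterion: 127^176 mod 353 = 1. Thus (127|353) = 1.
(127/353) = 1, so 353 splits.

splits completely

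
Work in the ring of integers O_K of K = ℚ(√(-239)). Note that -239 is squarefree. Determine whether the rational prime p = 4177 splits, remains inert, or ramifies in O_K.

-239 mod 4 = 1, hence disc K = -239 and O_K = ℤ[(1+√-239)/2].
Since gcd(4177, -239) = 1 the prime 4177 does not ramify.
Legendre symbol by Euler's criterion: (-239/4177) ≡ (-239)^2088 ≡ 4176 (mod 4177), i.e. (-239/4177) = -1.
(-239/4177) = -1, so 4177 is inert.

inert — (4177) stays prime in O_K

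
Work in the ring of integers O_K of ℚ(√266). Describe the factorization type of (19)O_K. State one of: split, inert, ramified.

19 is ramified

d = 266 ≡ 2 (mod 4), so O_K = ℤ[√266] and disc(K) = 4d = 1064.
Ramification test: 19 | 1064. The prime 19 ramifies in K.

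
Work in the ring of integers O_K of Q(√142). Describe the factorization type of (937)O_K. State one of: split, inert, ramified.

937 remains inert

d = 142 ≡ 2 (mod 4), so O_K = ℤ[√142] and disc(K) = 4d = 568.
Since gcd(937, 568) = 1 the prime 937 does not ramify.
Legendre symbol by Euler's criterion: (142/937) ≡ 142^468 ≡ 936 (mod 937), i.e. (142/937) = -1.
d is a non-residue mod p, hence 937 remains inert in O_K.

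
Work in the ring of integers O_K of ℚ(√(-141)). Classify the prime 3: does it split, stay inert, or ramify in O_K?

ramifies in O_K

Since -141 ≢ 1 mod 4, the ring of integers is ℤ[√-141] with discriminant 4·(-141) = -564.
disc(K) = -564 = 3·(-188), so p = 3 is ramified.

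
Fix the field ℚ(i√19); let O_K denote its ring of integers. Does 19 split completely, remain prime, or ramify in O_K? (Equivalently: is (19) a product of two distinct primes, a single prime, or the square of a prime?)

ramifies in O_K

d = -19 ≡ 1 (mod 4), so O_K = ℤ[(1+√-19)/2] and disc(K) = d = -19.
Ramification test: 19 | -19. The prime 19 ramifies in K.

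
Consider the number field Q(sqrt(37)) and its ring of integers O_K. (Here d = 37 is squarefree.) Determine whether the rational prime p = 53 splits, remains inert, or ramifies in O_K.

37 mod 4 = 1, hence disc K = 37 and O_K = ℤ[(1+√37)/2].
Since gcd(53, 37) = 1 the prime 53 does not ramify.
(37/53) = 37^26 mod 53 = 1, giving Legendre symbol 1.
d is a quadratic residue mod p, hence 53 splits in O_K.

p splits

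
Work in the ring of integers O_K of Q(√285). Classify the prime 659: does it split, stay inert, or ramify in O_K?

split — (659) = 𝔭₁𝔭₂ with 𝔭₁ ≠ 𝔭₂

285 mod 4 = 1, hence disc K = 285 and O_K = ℤ[(1+√285)/2].
Since gcd(659, 285) = 1 the prime 659 does not ramify.
(285/659) = 285^329 mod 659 = 1, giving Legendre symbol 1.
Legendre symbol 1 ⇒ 659 is split.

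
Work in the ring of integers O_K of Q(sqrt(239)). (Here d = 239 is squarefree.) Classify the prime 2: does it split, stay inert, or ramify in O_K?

239 mod 4 = 3, hence disc K = 4·239 = 956 and O_K = ℤ[√239].
2 divides disc(K) = 956, so 2 ramifies.

ramified — (2) = 𝔭²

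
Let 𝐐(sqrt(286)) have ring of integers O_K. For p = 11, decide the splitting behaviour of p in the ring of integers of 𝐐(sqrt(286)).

ramified

286 mod 4 = 2, hence disc K = 4·286 = 1144 and O_K = ℤ[√286].
disc(K) = 1144 = 11·104, so p = 11 is ramified.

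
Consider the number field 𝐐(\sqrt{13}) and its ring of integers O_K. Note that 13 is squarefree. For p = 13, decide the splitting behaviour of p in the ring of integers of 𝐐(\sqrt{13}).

13 is ramified

d = 13 ≡ 1 (mod 4), so O_K = ℤ[(1+√13)/2] and disc(K) = d = 13.
13 divides disc(K) = 13, so 13 ramifies.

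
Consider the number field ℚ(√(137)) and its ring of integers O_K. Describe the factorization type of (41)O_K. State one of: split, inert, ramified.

inert

Since 137 ≡ 1 mod 4, the ring of integers is ℤ[(1+√137)/2] with discriminant 137.
Since gcd(41, 137) = 1 the prime 41 does not ramify.
Legendre symbol by Euler's criterion: (137/41) ≡ 137^20 ≡ 40 (mod 41), i.e. (137/41) = -1.
(137/41) = -1, so 41 is inert.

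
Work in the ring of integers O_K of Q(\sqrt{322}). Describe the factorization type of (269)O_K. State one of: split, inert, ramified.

d = 322 ≡ 2 (mod 4), so O_K = ℤ[√322] and disc(K) = 4d = 1288.
disc(K) = 1288 is not divisible by 269; 269 is unramified.
Legendre symbol by Euler's criterion: (322/269) ≡ 322^134 ≡ 1 (mod 269), i.e. (322/269) = 1.
(322/269) = 1, so 269 splits.

split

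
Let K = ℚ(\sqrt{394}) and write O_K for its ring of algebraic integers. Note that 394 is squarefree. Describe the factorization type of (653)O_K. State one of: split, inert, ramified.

394 mod 4 = 2, hence disc K = 4·394 = 1576 and O_K = ℤ[√394].
Since gcd(653, 1576) = 1 the prime 653 does not ramify.
(394/653) = 394^326 mod 653 = 652, giving Legendre symbol -1.
(394/653) = -1, so 653 is inert.

inert — (653) stays prime in O_K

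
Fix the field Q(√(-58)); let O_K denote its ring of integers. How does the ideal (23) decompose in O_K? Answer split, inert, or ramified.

Since -58 ≢ 1 mod 4, the ring of integers is ℤ[√-58] with discriminant 4·(-58) = -232.
Since gcd(23, -232) = 1 the prime 23 does not ramify.
(-58/23) = 11^11 mod 23 = 22, giving Legendre symbol -1.
d is a non-residue mod p, hence 23 remains inert in O_K.

p is inert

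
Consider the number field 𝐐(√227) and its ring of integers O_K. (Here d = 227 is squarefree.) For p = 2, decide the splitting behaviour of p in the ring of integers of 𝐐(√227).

2 is ramified

d = 227 ≡ 3 (mod 4), so O_K = ℤ[√227] and disc(K) = 4d = 908.
Ramification test: 2 | 908. The prime 2 ramifies in K.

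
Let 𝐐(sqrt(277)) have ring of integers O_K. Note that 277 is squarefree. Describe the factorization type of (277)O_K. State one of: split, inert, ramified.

277 mod 4 = 1, hence disc K = 277 and O_K = ℤ[(1+√277)/2].
Ramification test: 277 | 277. The prime 277 ramifies in K.

277 is ramified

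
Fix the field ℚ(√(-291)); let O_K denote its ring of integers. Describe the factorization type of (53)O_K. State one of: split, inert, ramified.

d = -291 ≡ 1 (mod 4), so O_K = ℤ[(1+√-291)/2] and disc(K) = d = -291.
Since gcd(53, -291) = 1 the prime 53 does not ramify.
Compute (-291/53) via Euler: 27^((53-1)/2) mod 53 = 52, so (-291/53) = -1.
d is a non-residue mod p, hence 53 remains inert in O_K.

inert — (53) stays prime in O_K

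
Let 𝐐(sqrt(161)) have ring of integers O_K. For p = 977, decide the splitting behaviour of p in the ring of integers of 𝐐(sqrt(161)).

161 mod 4 = 1, hence disc K = 161 and O_K = ℤ[(1+√161)/2].
977 ∤ 161, so 977 is unramified.
Legendre symbol by Euler's criterion: (161/977) ≡ 161^488 ≡ 976 (mod 977), i.e. (161/977) = -1.
Legendre symbol -1 ⇒ 977 is inert.

remains prime (inert)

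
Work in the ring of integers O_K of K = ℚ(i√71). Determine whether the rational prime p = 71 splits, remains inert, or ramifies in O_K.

Since -71 ≡ 1 mod 4, the ring of integers is ℤ[(1+√-71)/2] with discriminant -71.
disc(K) = -71 = 71·(-1), so p = 71 is ramified.

p ramifies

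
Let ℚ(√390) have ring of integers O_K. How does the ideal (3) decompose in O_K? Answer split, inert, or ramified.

ramified — (3) = 𝔭²

d = 390 ≡ 2 (mod 4), so O_K = ℤ[√390] and disc(K) = 4d = 1560.
3 divides disc(K) = 1560, so 3 ramifies.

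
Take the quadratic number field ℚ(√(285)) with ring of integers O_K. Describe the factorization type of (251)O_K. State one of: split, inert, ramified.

inert

Since 285 ≡ 1 mod 4, the ring of integers is ℤ[(1+√285)/2] with discriminant 285.
Since gcd(251, 285) = 1 the prime 251 does not ramify.
Legendre symbol by Euler's criterion: (285/251) ≡ 285^125 ≡ 250 (mod 251), i.e. (285/251) = -1.
d is a non-residue mod p, hence 251 remains inert in O_K.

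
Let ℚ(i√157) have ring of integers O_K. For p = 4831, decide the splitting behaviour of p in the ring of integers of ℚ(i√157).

d = -157 ≡ 3 (mod 4), so O_K = ℤ[√-157] and disc(K) = 4d = -628.
4831 ∤ -628, so 4831 is unramified.
Legendre symbol by Euler's criterion: (-157/4831) ≡ (-157)^2415 ≡ 4830 (mod 4831), i.e. (-157/4831) = -1.
d is a non-residue mod p, hence 4831 remains inert in O_K.

p is inert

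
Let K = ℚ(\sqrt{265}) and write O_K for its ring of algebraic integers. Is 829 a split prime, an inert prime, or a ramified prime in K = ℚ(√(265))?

p is inert

265 mod 4 = 1, hence disc K = 265 and O_K = ℤ[(1+√265)/2].
disc(K) = 265 is not divisible by 829; 829 is unramified.
(265/829) = 265^414 mod 829 = 828, giving Legendre symbol -1.
Legendre symbol -1 ⇒ 829 is inert.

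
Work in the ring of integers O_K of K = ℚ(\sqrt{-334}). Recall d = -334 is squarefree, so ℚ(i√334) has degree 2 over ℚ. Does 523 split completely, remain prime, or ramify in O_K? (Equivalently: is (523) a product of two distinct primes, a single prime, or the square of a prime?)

-334 mod 4 = 2, hence disc K = 4·(-334) = -1336 and O_K = ℤ[√-334].
Since gcd(523, -1336) = 1 the prime 523 does not ramify.
Legendre symbol by Euler's criterion: (-334/523) ≡ (-334)^261 ≡ 522 (mod 523), i.e. (-334/523) = -1.
d is a non-residue mod p, hence 523 remains inert in O_K.

p is inert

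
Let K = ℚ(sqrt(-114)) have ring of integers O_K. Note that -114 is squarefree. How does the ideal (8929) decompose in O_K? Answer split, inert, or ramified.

remains prime (inert)

-114 mod 4 = 2, hence disc K = 4·(-114) = -456 and O_K = ℤ[√-114].
8929 ∤ -456, so 8929 is unramified.
Compute (-114/8929) via Euler: 8815^((8929-1)/2) mod 8929 = 8928, so (-114/8929) = -1.
(-114/8929) = -1, so 8929 is inert.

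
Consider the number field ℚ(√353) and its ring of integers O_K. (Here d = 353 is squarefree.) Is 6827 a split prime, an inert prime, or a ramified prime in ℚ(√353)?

353 mod 4 = 1, hence disc K = 353 and O_K = ℤ[(1+√353)/2].
6827 ∤ 353, so 6827 is unramified.
(353/6827) = 353^3413 mod 6827 = 1, giving Legendre symbol 1.
d is a quadratic residue mod p, hence 6827 splits in O_K.

p splits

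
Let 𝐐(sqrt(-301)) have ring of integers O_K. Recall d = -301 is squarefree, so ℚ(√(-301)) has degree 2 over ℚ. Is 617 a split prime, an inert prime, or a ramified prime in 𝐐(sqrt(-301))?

p splits

Since -301 ≢ 1 mod 4, the ring of integers is ℤ[√-301] with discriminant 4·(-301) = -1204.
disc(K) = -1204 is not divisible by 617; 617 is unramified.
Compute (-301/617) via Euler: 316^((617-1)/2) mod 617 = 1, so (-301/617) = 1.
d is a quadratic residue mod p, hence 617 splits in O_K.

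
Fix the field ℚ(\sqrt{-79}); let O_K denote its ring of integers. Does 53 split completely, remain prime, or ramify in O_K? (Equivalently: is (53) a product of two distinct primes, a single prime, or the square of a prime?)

d = -79 ≡ 1 (mod 4), so O_K = ℤ[(1+√-79)/2] and disc(K) = d = -79.
disc(K) = -79 is not divisible by 53; 53 is unramified.
Euler's criterion: (-79)^26 mod 53 = 52. Thus (-79|53) = -1.
Legendre symbol -1 ⇒ 53 is inert.

inert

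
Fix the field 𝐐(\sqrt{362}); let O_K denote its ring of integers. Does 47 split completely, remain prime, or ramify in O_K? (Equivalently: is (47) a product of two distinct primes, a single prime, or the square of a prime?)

remains prime (inert)

d = 362 ≡ 2 (mod 4), so O_K = ℤ[√362] and disc(K) = 4d = 1448.
disc(K) = 1448 is not divisible by 47; 47 is unramified.
(362/47) = 33^23 mod 47 = 46, giving Legendre symbol -1.
(362/47) = -1, so 47 is inert.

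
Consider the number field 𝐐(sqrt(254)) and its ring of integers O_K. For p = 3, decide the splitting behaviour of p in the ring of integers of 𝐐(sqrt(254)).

p is inert

254 mod 4 = 2, hence disc K = 4·254 = 1016 and O_K = ℤ[√254].
Since gcd(3, 1016) = 1 the prime 3 does not ramify.
Legendre symbol by Euler's criterion: (254/3) ≡ 254^1 ≡ 2 (mod 3), i.e. (254/3) = -1.
(254/3) = -1, so 3 is inert.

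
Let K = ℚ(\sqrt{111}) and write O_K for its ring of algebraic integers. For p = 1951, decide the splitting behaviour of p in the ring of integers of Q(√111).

inert — (1951) stays prime in O_K

Since 111 ≢ 1 mod 4, the ring of integers is ℤ[√111] with discriminant 4·111 = 444.
1951 ∤ 444, so 1951 is unramified.
Legendre symbol by Euler's criterion: (111/1951) ≡ 111^975 ≡ 1950 (mod 1951), i.e. (111/1951) = -1.
d is a non-residue mod p, hence 1951 remains inert in O_K.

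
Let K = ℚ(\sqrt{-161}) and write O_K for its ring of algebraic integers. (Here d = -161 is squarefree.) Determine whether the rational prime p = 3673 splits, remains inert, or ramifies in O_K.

remains prime (inert)

-161 mod 4 = 3, hence disc K = 4·(-161) = -644 and O_K = ℤ[√-161].
disc(K) = -644 is not divisible by 3673; 3673 is unramified.
Euler's criterion: (-161)^1836 mod 3673 = 3672. Thus (-161|3673) = -1.
(-161/3673) = -1, so 3673 is inert.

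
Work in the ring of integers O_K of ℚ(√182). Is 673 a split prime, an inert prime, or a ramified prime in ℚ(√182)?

d = 182 ≡ 2 (mod 4), so O_K = ℤ[√182] and disc(K) = 4d = 728.
673 ∤ 728, so 673 is unramified.
Euler's criterion: 182^336 mod 673 = 1. Thus (182|673) = 1.
(182/673) = 1, so 673 splits.

split — (673) = 𝔭₁𝔭₂ with 𝔭₁ ≠ 𝔭₂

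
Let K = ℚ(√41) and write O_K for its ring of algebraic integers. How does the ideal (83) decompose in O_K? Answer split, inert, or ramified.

83 splits in O_K

d = 41 ≡ 1 (mod 4), so O_K = ℤ[(1+√41)/2] and disc(K) = d = 41.
disc(K) = 41 is not divisible by 83; 83 is unramified.
Legendre symbol by Euler's criterion: (41/83) ≡ 41^41 ≡ 1 (mod 83), i.e. (41/83) = 1.
Legendre symbol 1 ⇒ 83 is split.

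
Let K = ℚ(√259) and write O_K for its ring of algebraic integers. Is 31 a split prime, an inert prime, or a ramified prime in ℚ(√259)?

d = 259 ≡ 3 (mod 4), so O_K = ℤ[√259] and disc(K) = 4d = 1036.
disc(K) = 1036 is not divisible by 31; 31 is unramified.
Legendre symbol by Euler's criterion: (259/31) ≡ 259^15 ≡ 30 (mod 31), i.e. (259/31) = -1.
(259/31) = -1, so 31 is inert.

inert — (31) stays prime in O_K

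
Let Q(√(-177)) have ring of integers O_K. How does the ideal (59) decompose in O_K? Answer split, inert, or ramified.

-177 mod 4 = 3, hence disc K = 4·(-177) = -708 and O_K = ℤ[√-177].
59 divides disc(K) = -708, so 59 ramifies.

ramifies in O_K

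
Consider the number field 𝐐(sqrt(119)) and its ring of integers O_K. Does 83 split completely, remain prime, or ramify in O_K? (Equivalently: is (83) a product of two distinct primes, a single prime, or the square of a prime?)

d = 119 ≡ 3 (mod 4), so O_K = ℤ[√119] and disc(K) = 4d = 476.
Since gcd(83, 476) = 1 the prime 83 does not ramify.
Legendre symbol by Euler's criterion: (119/83) ≡ 119^41 ≡ 1 (mod 83), i.e. (119/83) = 1.
Legendre symbol 1 ⇒ 83 is split.

83 splits in O_K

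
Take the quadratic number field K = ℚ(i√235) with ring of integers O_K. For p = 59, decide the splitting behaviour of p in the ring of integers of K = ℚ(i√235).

p splits

-235 mod 4 = 1, hence disc K = -235 and O_K = ℤ[(1+√-235)/2].
Since gcd(59, -235) = 1 the prime 59 does not ramify.
Legendre symbol by Euler's criterion: (-235/59) ≡ (-235)^29 ≡ 1 (mod 59), i.e. (-235/59) = 1.
d is a quadratic residue mod p, hence 59 splits in O_K.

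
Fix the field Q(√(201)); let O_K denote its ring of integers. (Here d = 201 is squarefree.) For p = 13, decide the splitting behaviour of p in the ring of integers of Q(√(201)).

Since 201 ≡ 1 mod 4, the ring of integers is ℤ[(1+√201)/2] with discriminant 201.
Since gcd(13, 201) = 1 the prime 13 does not ramify.
(201/13) = 6^6 mod 13 = 12, giving Legendre symbol -1.
Legendre symbol -1 ⇒ 13 is inert.

13 remains inert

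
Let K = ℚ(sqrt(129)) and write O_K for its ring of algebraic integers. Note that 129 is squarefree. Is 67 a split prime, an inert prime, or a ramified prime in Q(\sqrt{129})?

d = 129 ≡ 1 (mod 4), so O_K = ℤ[(1+√129)/2] and disc(K) = d = 129.
67 ∤ 129, so 67 is unramified.
Compute (129/67) via Euler: 62^((67-1)/2) mod 67 = 1, so (129/67) = 1.
d is a quadratic residue mod p, hence 67 splits in O_K.

split — (67) = 𝔭₁𝔭₂ with 𝔭₁ ≠ 𝔭₂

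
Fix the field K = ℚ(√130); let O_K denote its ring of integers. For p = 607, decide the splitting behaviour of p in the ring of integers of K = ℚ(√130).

inert — (607) stays prime in O_K

130 mod 4 = 2, hence disc K = 4·130 = 520 and O_K = ℤ[√130].
607 ∤ 520, so 607 is unramified.
(130/607) = 130^303 mod 607 = 606, giving Legendre symbol -1.
Legendre symbol -1 ⇒ 607 is inert.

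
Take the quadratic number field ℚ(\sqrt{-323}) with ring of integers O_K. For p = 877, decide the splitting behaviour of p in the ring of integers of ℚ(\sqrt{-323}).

d = -323 ≡ 1 (mod 4), so O_K = ℤ[(1+√-323)/2] and disc(K) = d = -323.
Since gcd(877, -323) = 1 the prime 877 does not ramify.
Euler's criterion: (-323)^438 mod 877 = 1. Thus (-323|877) = 1.
Legendre symbol 1 ⇒ 877 is split.

p splits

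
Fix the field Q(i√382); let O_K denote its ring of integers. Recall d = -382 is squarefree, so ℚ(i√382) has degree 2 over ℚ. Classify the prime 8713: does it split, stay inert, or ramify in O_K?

d = -382 ≡ 2 (mod 4), so O_K = ℤ[√-382] and disc(K) = 4d = -1528.
8713 ∤ -1528, so 8713 is unramified.
Euler's criterion: (-382)^4356 mod 8713 = 1. Thus (-382|8713) = 1.
Legendre symbol 1 ⇒ 8713 is split.

8713 splits in O_K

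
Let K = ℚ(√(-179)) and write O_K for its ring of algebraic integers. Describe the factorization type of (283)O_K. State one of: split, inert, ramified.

inert

d = -179 ≡ 1 (mod 4), so O_K = ℤ[(1+√-179)/2] and disc(K) = d = -179.
disc(K) = -179 is not divisible by 283; 283 is unramified.
Euler's criterion: (-179)^141 mod 283 = 282. Thus (-179|283) = -1.
d is a non-residue mod p, hence 283 remains inert in O_K.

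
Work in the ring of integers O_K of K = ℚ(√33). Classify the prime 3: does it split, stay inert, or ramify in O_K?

ramified

d = 33 ≡ 1 (mod 4), so O_K = ℤ[(1+√33)/2] and disc(K) = d = 33.
Ramification test: 3 | 33. The prime 3 ramifies in K.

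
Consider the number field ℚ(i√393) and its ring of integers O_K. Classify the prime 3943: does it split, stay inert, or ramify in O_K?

inert — (3943) stays prime in O_K

-393 mod 4 = 3, hence disc K = 4·(-393) = -1572 and O_K = ℤ[√-393].
3943 ∤ -1572, so 3943 is unramified.
Legendre symbol by Euler's criterion: (-393/3943) ≡ (-393)^1971 ≡ 3942 (mod 3943), i.e. (-393/3943) = -1.
(-393/3943) = -1, so 3943 is inert.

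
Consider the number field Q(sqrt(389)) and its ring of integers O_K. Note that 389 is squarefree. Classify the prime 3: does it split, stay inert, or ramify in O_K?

Since 389 ≡ 1 mod 4, the ring of integers is ℤ[(1+√389)/2] with discriminant 389.
Since gcd(3, 389) = 1 the prime 3 does not ramify.
Compute (389/3) via Euler: 2^((3-1)/2) mod 3 = 2, so (389/3) = -1.
(389/3) = -1, so 3 is inert.

3 remains inert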